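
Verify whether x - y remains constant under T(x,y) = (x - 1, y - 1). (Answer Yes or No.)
Yes

Substitute T(x,y) = (x - 1, y - 1) into the expression and compare with the original.

Original: x - y
After applying T: (x - 1) - (y - 1) = x - y

This is identical to the original x - y, so the expression is invariant.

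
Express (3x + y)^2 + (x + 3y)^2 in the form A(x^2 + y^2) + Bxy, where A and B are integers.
10(x^2 + y^2) + 12xy

Expanding: (3x + y)^2 = 9x^2 + 6xy + y^2
(x + 3y)^2 = x^2 + 6xy + 9y^2
Sum = (9+1)(x^2+y^2) + 12xy = 10(x^2 + y^2) + 12xy
This is symmetric in x and y.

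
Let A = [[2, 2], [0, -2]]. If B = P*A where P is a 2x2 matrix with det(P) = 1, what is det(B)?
-4

By the multiplicative property of determinants, det(B) = det(P*A) = det(P) * det(A) = det(A),
so the determinant is invariant under multiplication by any determinant-1 matrix; we just need det(A).

det(A) = (2)(-2) - (2)(0) = -4 - 0 = -4

Therefore det(B) = 1 * (-4) = -4.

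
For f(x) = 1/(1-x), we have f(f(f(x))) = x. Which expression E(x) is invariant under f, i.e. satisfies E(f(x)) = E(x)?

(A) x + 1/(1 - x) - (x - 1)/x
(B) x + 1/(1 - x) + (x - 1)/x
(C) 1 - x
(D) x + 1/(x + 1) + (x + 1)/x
B

Replace x by f(x) = 1/(1 - x) in each option and simplify. As a quick numerical cross-check, also compare E(4) with E(f(4)) = E(-1/3).

(A) x + 1/(1 - x) - (x - 1)/x  ->  (1/(1 - x)) + 1/(1 - (1/(1 - x))) - ((1/(1 - x)) - 1)/(1/(1 - x)) = (x^2(1 - x) - x + (x - 1)^2)/(x(x - 1)); check: E(4) = 35/12 but E(-1/3) = -43/12.   [not invariant]
(B) x + 1/(1 - x) + (x - 1)/x  ->  (1/(1 - x)) + 1/(1 - (1/(1 - x))) + ((1/(1 - x)) - 1)/(1/(1 - x)), which simplifies back to x + 1/(1 - x) + (x - 1)/x; check: E(4) = 53/12, E(-1/3) = 53/12.   [invariant]
(C) 1 - x  ->  1 - (1/(1 - x)) = x/(x - 1); check: E(4) = -3 but E(-1/3) = 4/3.   [not invariant]
(D) x + 1/(x + 1) + (x + 1)/x  ->  (1/(1 - x)) + 1/((1/(1 - x)) + 1) + ((1/(1 - x)) + 1)/(1/(1 - x)) = (-x^3 + 6x^2 - 11x + 7)/(x^2 - 3x + 2); check: E(4) = 109/20 but E(-1/3) = -5/6.   [not invariant]

Only (B) is unchanged. Indeed f(f(x)) = 1/(1 - 1/(1-x)) = (1-x)/(-x) = (x-1)/x, so E(x) = x + f(x) + f(f(x)) is the sum over the whole 3-cycle; applying f just permutes the three terms cyclically (x -> f(x) -> f(f(x)) -> x), leaving the sum unchanged.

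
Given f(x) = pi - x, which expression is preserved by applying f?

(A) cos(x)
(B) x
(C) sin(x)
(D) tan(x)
C

For f(x) = pi - x:
sin(pi - x) = sin(x), so sine is invariant under this transformation.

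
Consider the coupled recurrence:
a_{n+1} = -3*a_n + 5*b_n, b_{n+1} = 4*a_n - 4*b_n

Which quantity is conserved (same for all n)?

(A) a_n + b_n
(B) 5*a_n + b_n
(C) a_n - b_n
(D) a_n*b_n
A

Replace a_n by a_{n+1} = -3*a_n + 5*b_n and b_n by b_{n+1} = 4*a_n - 4*b_n in each option and simplify:
(A) a_n + b_n  ->  (-3*a_n + 5*b_n) + (4*a_n - 4*b_n) = a_n + b_n   [conserved]
(B) 5*a_n + b_n  ->  5*(-3*a_n + 5*b_n) + (4*a_n - 4*b_n) = -11*a_n + 21*b_n   [not conserved]
(C) a_n - b_n  ->  (-3*a_n + 5*b_n) - (4*a_n - 4*b_n) = -7*a_n + 9*b_n   [not conserved]
(D) a_n*b_n  ->  (-3*a_n + 5*b_n)*(4*a_n - 4*b_n) = -12*a_n^2 + 32*a_n*b_n - 20*b_n^2   [not conserved]

Only (A) a_n + b_n returns to itself after one step, so it is the conserved quantity.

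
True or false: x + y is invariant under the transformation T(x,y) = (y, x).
True

Substitute T(x,y) = (y, x) into the expression and compare with the original.

Original: x + y
After applying T: (y) + (x) = x + y

This is identical to the original x + y, so the expression is invariant.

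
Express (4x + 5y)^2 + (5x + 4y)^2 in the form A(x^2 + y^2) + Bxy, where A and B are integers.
41(x^2 + y^2) + 80xy

Expanding: (4x + 5y)^2 = 16x^2 + 40xy + 25y^2
(5x + 4y)^2 = 25x^2 + 40xy + 16y^2
Sum = (16+25)(x^2+y^2) + 80xy = 41(x^2 + y^2) + 80xy
This is symmetric in x and y.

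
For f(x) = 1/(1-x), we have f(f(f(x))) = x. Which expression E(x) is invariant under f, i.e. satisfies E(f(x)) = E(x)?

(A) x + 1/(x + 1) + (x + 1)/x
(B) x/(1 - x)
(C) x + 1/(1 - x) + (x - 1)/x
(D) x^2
C

Replace x by f(x) = 1/(1 - x) in each option and simplify. As a quick numerical cross-check, also compare E(4) with E(f(4)) = E(-1/3).

(A) x + 1/(x + 1) + (x + 1)/x  ->  (1/(1 - x)) + 1/((1/(1 - x)) + 1) + ((1/(1 - x)) + 1)/(1/(1 - x)) = (-x^3 + 6x^2 - 11x + 7)/(x^2 - 3x + 2); check: E(4) = 109/20 but E(-1/3) = -5/6.   [not invariant]
(B) x/(1 - x)  ->  (1/(1 - x))/(1 - (1/(1 - x))) = -1/x; check: E(4) = -4/3 but E(-1/3) = -1/4.   [not invariant]
(C) x + 1/(1 - x) + (x - 1)/x  ->  (1/(1 - x)) + 1/(1 - (1/(1 - x))) + ((1/(1 - x)) - 1)/(1/(1 - x)), which simplifies back to x + 1/(1 - x) + (x - 1)/x; check: E(4) = 53/12, E(-1/3) = 53/12.   [invariant]
(D) x^2  ->  (1/(1 - x))^2 = (x - 1)^(-2); check: E(4) = 16 but E(-1/3) = 1/9.   [not invariant]

Only (C) is unchanged. Indeed f(f(x)) = 1/(1 - 1/(1-x)) = (1-x)/(-x) = (x-1)/x, so E(x) = x + f(x) + f(f(x)) is the sum over the whole 3-cycle; applying f just permutes the three terms cyclically (x -> f(x) -> f(f(x)) -> x), leaving the sum unchanged.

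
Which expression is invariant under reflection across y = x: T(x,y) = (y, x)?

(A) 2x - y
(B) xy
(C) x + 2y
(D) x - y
B

The map is reflection across y = x: T(x,y) = (y, x).
Substitute the transformed coordinates into each option and compare with the original:
(A) 2x - y  ->  2(y) - (x) = -x + 2y   [differs from 2x - y: not invariant]
(B) xy  ->  (y)(x) = xy   [equals xy: invariant]
(C) x + 2y  ->  (y) + 2(x) = 2x + y   [differs from x + 2y: not invariant]
(D) x - y  ->  (y) - (x) = -x + y   [differs from x - y: not invariant]

Only option (B), xy, is unchanged by the transformation.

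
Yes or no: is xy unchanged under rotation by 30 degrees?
No

Applying rotation by 30 degrees: x' = x*cos(30 degrees) - y*sin(30 degrees) = sqrt(3)x/2 - y/2, y' = x*sin(30 degrees) + y*cos(30 degrees) = x/2 + sqrt(3)y/2

Substituting into xy:
(sqrt(3)x/2 - y/2)(x/2 + sqrt(3)y/2)
= sqrt(3)x^2/4 + xy/2 - sqrt(3)y^2/4

This differs from the original expression xy, so it is NOT invariant.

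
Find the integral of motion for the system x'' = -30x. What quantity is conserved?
E = (x')^2 + 30x^2

Multiply the equation by x':
x' * x'' = -30x * x'
The left side is d/dt[(x')^2/2] and the right side is d/dt[-30x^2/2], so
d/dt[(x')^2/2 + 30x^2/2] = 0, i.e. (x')^2/2 + 30x^2/2 = constant.
Multiplying by 2, the integral of motion is E = (x')^2 + 30x^2.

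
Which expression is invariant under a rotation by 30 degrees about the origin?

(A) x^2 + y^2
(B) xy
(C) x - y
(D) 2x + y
A

A rotation by 30 degrees sends (x, y) to (sqrt(3)x/2 - y/2, x/2 + sqrt(3)y/2).
Substitute the transformed coordinates into each option and compare with the original:
(A) x^2 + y^2  ->  (sqrt(3)x/2 - y/2)^2 + (x/2 + sqrt(3)y/2)^2 = x^2 + y^2   [equals x^2 + y^2: invariant]
(B) xy  ->  (sqrt(3)x/2 - y/2)(x/2 + sqrt(3)y/2) = sqrt(3)x^2/4 + xy/2 - sqrt(3)y^2/4   [differs from xy: not invariant]
(C) x - y  ->  (sqrt(3)x/2 - y/2) - (x/2 + sqrt(3)y/2) = -x/2 + sqrt(3)x/2 - sqrt(3)y/2 - y/2   [differs from x - y: not invariant]
(D) 2x + y  ->  2(sqrt(3)x/2 - y/2) + (x/2 + sqrt(3)y/2) = x/2 + sqrt(3)x - y + sqrt(3)y/2   [differs from 2x + y: not invariant]

Only option (A), x^2 + y^2, is unchanged by the transformation.
Geometrically, x^2 + y^2 is the squared distance from the origin, which every rotation about the origin preserves.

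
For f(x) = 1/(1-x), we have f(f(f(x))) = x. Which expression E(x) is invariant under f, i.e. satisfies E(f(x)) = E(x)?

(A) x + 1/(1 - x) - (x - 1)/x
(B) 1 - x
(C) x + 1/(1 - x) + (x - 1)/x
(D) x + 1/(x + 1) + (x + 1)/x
C

Replace x by f(x) = 1/(1 - x) in each option and simplify. As a quick numerical cross-check, also compare E(5) with E(f(5)) = E(-1/4).

(A) x + 1/(1 - x) - (x - 1)/x  ->  (1/(1 - x)) + 1/(1 - (1/(1 - x))) - ((1/(1 - x)) - 1)/(1/(1 - x)) = (x^2(1 - x) - x + (x - 1)^2)/(x(x - 1)); check: E(5) = 79/20 but E(-1/4) = -89/20.   [not invariant]
(B) 1 - x  ->  1 - (1/(1 - x)) = x/(x - 1); check: E(5) = -4 but E(-1/4) = 5/4.   [not invariant]
(C) x + 1/(1 - x) + (x - 1)/x  ->  (1/(1 - x)) + 1/(1 - (1/(1 - x))) + ((1/(1 - x)) - 1)/(1/(1 - x)), which simplifies back to x + 1/(1 - x) + (x - 1)/x; check: E(5) = 111/20, E(-1/4) = 111/20.   [invariant]
(D) x + 1/(x + 1) + (x + 1)/x  ->  (1/(1 - x)) + 1/((1/(1 - x)) + 1) + ((1/(1 - x)) + 1)/(1/(1 - x)) = (-x^3 + 6x^2 - 11x + 7)/(x^2 - 3x + 2); check: E(5) = 191/30 but E(-1/4) = -23/12.   [not invariant]

Only (C) is unchanged. Indeed f(f(x)) = 1/(1 - 1/(1-x)) = (1-x)/(-x) = (x-1)/x, so E(x) = x + f(x) + f(f(x)) is the sum over the whole 3-cycle; applying f just permutes the three terms cyclically (x -> f(x) -> f(f(x)) -> x), leaving the sum unchanged.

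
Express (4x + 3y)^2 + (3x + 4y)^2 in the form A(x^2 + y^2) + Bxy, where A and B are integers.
25(x^2 + y^2) + 48xy

Expanding: (4x + 3y)^2 = 16x^2 + 24xy + 9y^2
(3x + 4y)^2 = 9x^2 + 24xy + 16y^2
Sum = (16+9)(x^2+y^2) + 48xy = 25(x^2 + y^2) + 48xy
This is symmetric in x and y.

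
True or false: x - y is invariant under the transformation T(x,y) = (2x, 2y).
False

Substitute T(x,y) = (2x, 2y) into the expression and compare with the original.

Original: x - y
After applying T: (2x) - (2y) = 2x - 2y

This differs from the original x - y (difference: x - y), so the expression is NOT invariant.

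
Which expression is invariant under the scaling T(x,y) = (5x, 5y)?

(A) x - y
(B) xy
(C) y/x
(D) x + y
C

Under the uniform scaling T(x,y) = (5x, 5y):
Substitute the transformed coordinates into each option and compare with the original:
(A) x - y  ->  (5x) - (5y) = 5x - 5y   [differs from x - y: not invariant]
(B) xy  ->  (5x)(5y) = 25xy   [differs from xy: not invariant]
(C) y/x  ->  (5y)/(5x) = y/x   [equals y/x: invariant]
(D) x + y  ->  (5x) + (5y) = 5x + 5y   [differs from x + y: not invariant]

Only option (C), y/x, is unchanged by the transformation.
The common factor 5 cancels in a ratio of coordinates, while sums, products and sums of squares pick up factors of 5 or 25.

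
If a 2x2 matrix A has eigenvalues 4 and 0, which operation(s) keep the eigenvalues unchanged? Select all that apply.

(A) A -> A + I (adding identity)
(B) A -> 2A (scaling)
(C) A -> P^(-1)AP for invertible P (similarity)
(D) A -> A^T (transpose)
C and D

Eigenvalues are preserved by:
1. Similarity transformations: A -> P^(-1)AP (same characteristic polynomial)
2. Transpose: A^T has the same eigenvalues as A

Eigenvalues are NOT preserved by:
- Adding identity: eigenvalues become 4+1, 0+1
- Scaling: eigenvalues become 8, 0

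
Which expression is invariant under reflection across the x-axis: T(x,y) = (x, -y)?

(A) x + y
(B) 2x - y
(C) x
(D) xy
C

The map is reflection across the x-axis: T(x,y) = (x, -y).
Substitute the transformed coordinates into each option and compare with the original:
(A) x + y  ->  (x) + (-y) = x - y   [differs from x + y: not invariant]
(B) 2x - y  ->  2(x) - (-y) = 2x + y   [differs from 2x - y: not invariant]
(C) x  ->  (x) = x   [equals x: invariant]
(D) xy  ->  (x)(-y) = -xy   [differs from xy: not invariant]

Only option (C), x, is unchanged by the transformation.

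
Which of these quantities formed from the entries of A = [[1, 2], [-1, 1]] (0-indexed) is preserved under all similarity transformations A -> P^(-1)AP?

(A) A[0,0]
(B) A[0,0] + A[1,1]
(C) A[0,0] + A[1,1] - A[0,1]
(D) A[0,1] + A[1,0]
B

A[0,0] + A[1,1] is the trace of A. By the cyclic property of the trace, tr(P^(-1)AP) = tr(APP^(-1)) = tr(A), so it is the same for every matrix similar to A.

The other combinations are not similarity invariants. For example, take P = [[1, 1], [0, 1]] (det P = 1), so P^(-1) = [[1, -1], [0, 1]] and
B = P^(-1)AP = [[2, 3], [-1, 0]].
Evaluating each option on A and on B:
(A) A[0,0]: 1 for A, 2 for B -> changes
(B) A[0,0] + A[1,1]: 2 for A, 2 for B -> unchanged
(C) A[0,0] + A[1,1] - A[0,1]: 0 for A, -1 for B -> changes
(D) A[0,1] + A[1,0]: 1 for A, 2 for B -> changes

Only (B) A[0,0] + A[1,1] = 2 survives (and it does so for every P, not just this one), so it is the invariant.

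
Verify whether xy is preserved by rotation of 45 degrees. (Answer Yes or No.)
No

Applying rotation by 45 degrees: x' = x*cos(45 degrees) - y*sin(45 degrees) = sqrt(2)x/2 - sqrt(2)y/2, y' = x*sin(45 degrees) + y*cos(45 degrees) = sqrt(2)x/2 + sqrt(2)y/2

Substituting into xy:
(sqrt(2)x/2 - sqrt(2)y/2)(sqrt(2)x/2 + sqrt(2)y/2)
= x^2/2 - y^2/2

This differs from the original expression xy, so it is NOT invariant.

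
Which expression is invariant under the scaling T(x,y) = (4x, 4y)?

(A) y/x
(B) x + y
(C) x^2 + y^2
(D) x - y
A

Under the uniform scaling T(x,y) = (4x, 4y):
Substitute the transformed coordinates into each option and compare with the original:
(A) y/x  ->  (4y)/(4x) = y/x   [equals y/x: invariant]
(B) x + y  ->  (4x) + (4y) = 4x + 4y   [differs from x + y: not invariant]
(C) x^2 + y^2  ->  (4x)^2 + (4y)^2 = 16x^2 + 16y^2   [differs from x^2 + y^2: not invariant]
(D) x - y  ->  (4x) - (4y) = 4x - 4y   [differs from x - y: not invariant]

Only option (A), y/x, is unchanged by the transformation.
The common factor 4 cancels in a ratio of coordinates, while sums, products and sums of squares pick up factors of 4 or 16.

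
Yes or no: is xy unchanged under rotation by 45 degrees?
No

Applying rotation by 45 degrees: x' = x*cos(45 degrees) - y*sin(45 degrees) = sqrt(2)x/2 - sqrt(2)y/2, y' = x*sin(45 degrees) + y*cos(45 degrees) = sqrt(2)x/2 + sqrt(2)y/2

Substituting into xy:
(sqrt(2)x/2 - sqrt(2)y/2)(sqrt(2)x/2 + sqrt(2)y/2)
= x^2/2 - y^2/2

This differs from the original expression xy, so it is NOT invariant.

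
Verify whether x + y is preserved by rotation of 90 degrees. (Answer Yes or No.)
No

Applying rotation by 90 degrees: x' = x*cos(90 degrees) - y*sin(90 degrees) = -y, y' = x*sin(90 degrees) + y*cos(90 degrees) = x

Substituting into x + y:
(-y) + (x)
= x - y

This differs from the original expression x + y, so it is NOT invariant.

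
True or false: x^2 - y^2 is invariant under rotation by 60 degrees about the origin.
False

Applying rotation by 60 degrees: x' = x*cos(60 degrees) - y*sin(60 degrees) = x/2 - sqrt(3)y/2, y' = x*sin(60 degrees) + y*cos(60 degrees) = sqrt(3)x/2 + y/2

Substituting into x^2 - y^2:
(x/2 - sqrt(3)y/2)^2 - (sqrt(3)x/2 + y/2)^2
= -x^2/2 - sqrt(3)xy + y^2/2

This differs from the original expression x^2 - y^2, so it is NOT invariant.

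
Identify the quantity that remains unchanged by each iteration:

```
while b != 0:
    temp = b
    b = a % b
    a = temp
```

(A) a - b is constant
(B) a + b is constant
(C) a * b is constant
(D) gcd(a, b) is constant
D

A loop invariant must hold before the first iteration and be re-established by every execution of the body.

(D) gcd(a, b) is constant: One iteration replaces (a, b) by (b, a mod b). Since a mod b = a - q*b for an integer q, any common divisor of a and b divides b and a mod b, and conversely; hence gcd(b, a mod b) = gcd(a, b). For instance (13, 6) -> (6, 1) keeps gcd = 1. At exit b = 0 and a = gcd of the original inputs.

The other options fail:
(A) a - b is constant: e.g. (a, b) = (13, 6) -> (6, 1): the difference goes from 7 to 5.
(B) a + b is constant: e.g. (a, b) = (13, 6) -> (6, 1): the sum goes from 19 to 7.
(C) a * b is constant: e.g. (a, b) = (13, 6) -> (6, 1): the product goes from 78 to 6.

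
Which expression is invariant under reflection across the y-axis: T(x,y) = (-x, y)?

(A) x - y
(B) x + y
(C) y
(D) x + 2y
C

The map is reflection across the y-axis: T(x,y) = (-x, y).
Substitute the transformed coordinates into each option and compare with the original:
(A) x - y  ->  (-x) - (y) = -x - y   [differs from x - y: not invariant]
(B) x + y  ->  (-x) + (y) = -x + y   [differs from x + y: not invariant]
(C) y  ->  (y) = y   [equals y: invariant]
(D) x + 2y  ->  (-x) + 2(y) = -x + 2y   [differs from x + 2y: not invariant]

Only option (C), y, is unchanged by the transformation.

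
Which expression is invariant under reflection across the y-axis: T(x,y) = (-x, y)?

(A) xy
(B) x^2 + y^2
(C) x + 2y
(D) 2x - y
B

The map is reflection across the y-axis: T(x,y) = (-x, y).
Substitute the transformed coordinates into each option and compare with the original:
(A) xy  ->  (-x)(y) = -xy   [differs from xy: not invariant]
(B) x^2 + y^2  ->  (-x)^2 + (y)^2 = x^2 + y^2   [equals x^2 + y^2: invariant]
(C) x + 2y  ->  (-x) + 2(y) = -x + 2y   [differs from x + 2y: not invariant]
(D) 2x - y  ->  2(-x) - (y) = -2x - y   [differs from 2x - y: not invariant]

Only option (B), x^2 + y^2, is unchanged by the transformation.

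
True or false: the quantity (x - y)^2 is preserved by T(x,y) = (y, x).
True

Substitute T(x,y) = (y, x) into the expression and compare with the original.

Original: (x - y)^2
After applying T: ((y) - (x))^2 = x^2 - 2xy + y^2

This is identical to the original (x - y)^2, so the expression is invariant.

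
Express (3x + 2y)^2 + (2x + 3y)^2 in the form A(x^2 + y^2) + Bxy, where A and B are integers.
13(x^2 + y^2) + 24xy

Expanding: (3x + 2y)^2 = 9x^2 + 12xy + 4y^2
(2x + 3y)^2 = 4x^2 + 12xy + 9y^2
Sum = (9+4)(x^2+y^2) + 24xy = 13(x^2 + y^2) + 24xy
This is symmetric in x and y.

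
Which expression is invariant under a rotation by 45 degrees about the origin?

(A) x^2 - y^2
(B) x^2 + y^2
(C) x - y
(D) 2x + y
B

A rotation by 45 degrees sends (x, y) to (sqrt(2)x/2 - sqrt(2)y/2, sqrt(2)x/2 + sqrt(2)y/2).
Substitute the transformed coordinates into each option and compare with the original:
(A) x^2 - y^2  ->  (sqrt(2)x/2 - sqrt(2)y/2)^2 - (sqrt(2)x/2 + sqrt(2)y/2)^2 = -2xy   [differs from x^2 - y^2: not invariant]
(B) x^2 + y^2  ->  (sqrt(2)x/2 - sqrt(2)y/2)^2 + (sqrt(2)x/2 + sqrt(2)y/2)^2 = x^2 + y^2   [equals x^2 + y^2: invariant]
(C) x - y  ->  (sqrt(2)x/2 - sqrt(2)y/2) - (sqrt(2)x/2 + sqrt(2)y/2) = -sqrt(2)y   [differs from x - y: not invariant]
(D) 2x + y  ->  2(sqrt(2)x/2 - sqrt(2)y/2) + (sqrt(2)x/2 + sqrt(2)y/2) = 3sqrt(2)x/2 - sqrt(2)y/2   [differs from 2x + y: not invariant]

Only option (B), x^2 + y^2, is unchanged by the transformation.
Geometrically, x^2 + y^2 is the squared distance from the origin, which every rotation about the origin preserves.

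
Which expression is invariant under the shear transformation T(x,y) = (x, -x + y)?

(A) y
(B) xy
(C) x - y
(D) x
D

Under the shear T(x,y) = (x, -x + y):
Substitute the transformed coordinates into each option and compare with the original:
(A) y  ->  (-x + y) = -x + y   [differs from y: not invariant]
(B) xy  ->  (x)(-x + y) = -x^2 + xy   [differs from xy: not invariant]
(C) x - y  ->  (x) - (-x + y) = 2x - y   [differs from x - y: not invariant]
(D) x  ->  (x) = x   [equals x: invariant]

Only option (D), x, is unchanged by the transformation.
A vertical shear moves points parallel to the y-axis, so the x-coordinate (and any function of x alone) is unchanged.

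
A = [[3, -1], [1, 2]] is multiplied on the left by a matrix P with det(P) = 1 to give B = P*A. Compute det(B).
7

By the multiplicative property of determinants, det(B) = det(P*A) = det(P) * det(A) = det(A),
so the determinant is invariant under multiplication by any determinant-1 matrix; we just need det(A).

det(A) = (3)(2) - (-1)(1) = 6 - (-1) = 7

Therefore det(B) = 1 * 7 = 7.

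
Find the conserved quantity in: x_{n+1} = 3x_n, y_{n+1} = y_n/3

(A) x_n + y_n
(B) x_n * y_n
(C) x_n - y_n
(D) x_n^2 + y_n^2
B

For the recurrence x_{n+1} = 3x_n, y_{n+1} = y_n/3:

x_{n+1} * y_{n+1} = (3x_n) * (y_n/3) = x_n * y_n
The product is conserved.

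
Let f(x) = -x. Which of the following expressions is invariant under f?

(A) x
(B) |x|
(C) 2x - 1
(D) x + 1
B

For f(x) = -x:
Applying f replaces x by -x. Since |-x| = |x|, the absolute value is unchanged by f, whereas x -> -x, 2x - 1 -> -2x - 1 and x + 1 -> -x + 1 all change.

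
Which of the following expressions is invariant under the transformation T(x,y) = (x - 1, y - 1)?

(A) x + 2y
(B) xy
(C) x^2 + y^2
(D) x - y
D

An expression E(x,y) is invariant under T if E(T(x,y)) = E(x,y). Here T(x,y) = (x - 1, y - 1).
Substitute the transformed coordinates into each option and compare with the original:
(A) x + 2y  ->  (x - 1) + 2(y - 1) = x + 2y - 3   [differs from x + 2y: not invariant]
(B) xy  ->  (x - 1)(y - 1) = xy - x - y + 1   [differs from xy: not invariant]
(C) x^2 + y^2  ->  (x - 1)^2 + (y - 1)^2 = x^2 - 2x + y^2 - 2y + 2   [differs from x^2 + y^2: not invariant]
(D) x - y  ->  (x - 1) - (y - 1) = x - y   [equals x - y: invariant]

Only option (D), x - y, is unchanged by the transformation.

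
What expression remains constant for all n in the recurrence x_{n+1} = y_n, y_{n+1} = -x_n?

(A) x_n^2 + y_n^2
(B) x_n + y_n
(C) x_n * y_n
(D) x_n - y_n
A

For the recurrence x_{n+1} = y_n, y_{n+1} = -x_n:

x_{n+1}^2 + y_{n+1}^2 = y_n^2 + (-x_n)^2 = x_n^2 + y_n^2
The sum of squares is conserved (like energy in a harmonic oscillator).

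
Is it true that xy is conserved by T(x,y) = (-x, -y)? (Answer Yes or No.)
Yes

Substitute T(x,y) = (-x, -y) into the expression and compare with the original.

Original: xy
After applying T: (-x)(-y) = xy

This is identical to the original xy, so the expression is invariant.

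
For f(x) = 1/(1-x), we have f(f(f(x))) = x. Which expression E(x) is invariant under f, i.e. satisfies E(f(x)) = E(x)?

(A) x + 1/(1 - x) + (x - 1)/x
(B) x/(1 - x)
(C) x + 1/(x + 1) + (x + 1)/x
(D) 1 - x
A

Replace x by f(x) = 1/(1 - x) in each option and simplify. As a quick numerical cross-check, also compare E(3) with E(f(3)) = E(-1/2).

(A) x + 1/(1 - x) + (x - 1)/x  ->  (1/(1 - x)) + 1/(1 - (1/(1 - x))) + ((1/(1 - x)) - 1)/(1/(1 - x)), which simplifies back to x + 1/(1 - x) + (x - 1)/x; check: E(3) = 19/6, E(-1/2) = 19/6.   [invariant]
(B) x/(1 - x)  ->  (1/(1 - x))/(1 - (1/(1 - x))) = -1/x; check: E(3) = -3/2 but E(-1/2) = -1/3.   [not invariant]
(C) x + 1/(x + 1) + (x + 1)/x  ->  (1/(1 - x)) + 1/((1/(1 - x)) + 1) + ((1/(1 - x)) + 1)/(1/(1 - x)) = (-x^3 + 6x^2 - 11x + 7)/(x^2 - 3x + 2); check: E(3) = 55/12 but E(-1/2) = 1/2.   [not invariant]
(D) 1 - x  ->  1 - (1/(1 - x)) = x/(x - 1); check: E(3) = -2 but E(-1/2) = 3/2.   [not invariant]

Only (A) is unchanged. Indeed f(f(x)) = 1/(1 - 1/(1-x)) = (1-x)/(-x) = (x-1)/x, so E(x) = x + f(x) + f(f(x)) is the sum over the whole 3-cycle; applying f just permutes the three terms cyclically (x -> f(x) -> f(f(x)) -> x), leaving the sum unchanged.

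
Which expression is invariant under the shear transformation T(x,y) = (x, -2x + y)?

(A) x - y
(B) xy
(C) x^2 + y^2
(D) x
D

Under the shear T(x,y) = (x, -2x + y):
Substitute the transformed coordinates into each option and compare with the original:
(A) x - y  ->  (x) - (-2x + y) = 3x - y   [differs from x - y: not invariant]
(B) xy  ->  (x)(-2x + y) = -2x^2 + xy   [differs from xy: not invariant]
(C) x^2 + y^2  ->  (x)^2 + (-2x + y)^2 = 5x^2 - 4xy + y^2   [differs from x^2 + y^2: not invariant]
(D) x  ->  (x) = x   [equals x: invariant]

Only option (D), x, is unchanged by the transformation.
A vertical shear moves points parallel to the y-axis, so the x-coordinate (and any function of x alone) is unchanged.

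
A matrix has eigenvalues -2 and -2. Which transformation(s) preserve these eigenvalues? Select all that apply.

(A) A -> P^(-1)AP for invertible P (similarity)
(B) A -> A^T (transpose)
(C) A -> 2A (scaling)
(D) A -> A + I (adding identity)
A and B

Eigenvalues are preserved by:
1. Similarity transformations: A -> P^(-1)AP (same characteristic polynomial)
2. Transpose: A^T has the same eigenvalues as A

Eigenvalues are NOT preserved by:
- Adding identity: eigenvalues become -2+1, -2+1
- Scaling: eigenvalues become -4, -4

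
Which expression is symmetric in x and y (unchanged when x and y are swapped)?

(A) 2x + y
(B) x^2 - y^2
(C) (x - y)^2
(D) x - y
C

A symmetric expression is unchanged when the variables are permuted; here the transformation to test is the swap (x, y) -> (y, x).
Substitute the transformed coordinates into each option and compare with the original:
(A) 2x + y  ->  2(y) + (x) = x + 2y   [differs from 2x + y: not invariant]
(B) x^2 - y^2  ->  (y)^2 - (x)^2 = -x^2 + y^2   [differs from x^2 - y^2: not invariant]
(C) (x - y)^2  ->  ((y) - (x))^2 = x^2 - 2xy + y^2   [equals (x - y)^2: invariant]
(D) x - y  ->  (y) - (x) = -x + y   [differs from x - y: not invariant]

Only option (C), (x - y)^2, is unchanged by the transformation.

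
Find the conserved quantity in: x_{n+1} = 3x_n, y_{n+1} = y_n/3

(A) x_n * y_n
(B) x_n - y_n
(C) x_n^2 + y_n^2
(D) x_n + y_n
A

For the recurrence x_{n+1} = 3x_n, y_{n+1} = y_n/3:

x_{n+1} * y_{n+1} = (3x_n) * (y_n/3) = x_n * y_n
The product is conserved.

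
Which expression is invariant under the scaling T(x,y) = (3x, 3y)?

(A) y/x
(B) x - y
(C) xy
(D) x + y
A

Under the uniform scaling T(x,y) = (3x, 3y):
Substitute the transformed coordinates into each option and compare with the original:
(A) y/x  ->  (3y)/(3x) = y/x   [equals y/x: invariant]
(B) x - y  ->  (3x) - (3y) = 3x - 3y   [differs from x - y: not invariant]
(C) xy  ->  (3x)(3y) = 9xy   [differs from xy: not invariant]
(D) x + y  ->  (3x) + (3y) = 3x + 3y   [differs from x + y: not invariant]

Only option (A), y/x, is unchanged by the transformation.
The common factor 3 cancels in a ratio of coordinates, while sums, products and sums of squares pick up factors of 3 or 9.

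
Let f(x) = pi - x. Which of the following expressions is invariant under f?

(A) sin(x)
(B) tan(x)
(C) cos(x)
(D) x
A

For f(x) = pi - x:
sin(pi - x) = sin(x), so sine is invariant under this transformation.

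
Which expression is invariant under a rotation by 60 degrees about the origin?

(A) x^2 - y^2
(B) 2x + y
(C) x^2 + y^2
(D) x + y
C

A rotation by 60 degrees sends (x, y) to (x/2 - sqrt(3)y/2, sqrt(3)x/2 + y/2).
Substitute the transformed coordinates into each option and compare with the original:
(A) x^2 - y^2  ->  (x/2 - sqrt(3)y/2)^2 - (sqrt(3)x/2 + y/2)^2 = -x^2/2 - sqrt(3)xy + y^2/2   [differs from x^2 - y^2: not invariant]
(B) 2x + y  ->  2(x/2 - sqrt(3)y/2) + (sqrt(3)x/2 + y/2) = sqrt(3)x/2 + x - sqrt(3)y + y/2   [differs from 2x + y: not invariant]
(C) x^2 + y^2  ->  (x/2 - sqrt(3)y/2)^2 + (sqrt(3)x/2 + y/2)^2 = x^2 + y^2   [equals x^2 + y^2: invariant]
(D) x + y  ->  (x/2 - sqrt(3)y/2) + (sqrt(3)x/2 + y/2) = x/2 + sqrt(3)x/2 - sqrt(3)y/2 + y/2   [differs from x + y: not invariant]

Only option (C), x^2 + y^2, is unchanged by the transformation.
Geometrically, x^2 + y^2 is the squared distance from the origin, which every rotation about the origin preserves.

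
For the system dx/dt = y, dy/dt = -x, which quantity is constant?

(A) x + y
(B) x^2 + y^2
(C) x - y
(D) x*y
B

A first integral I satisfies dI/dt = 0 along every solution. Differentiate each option and use the equation of motion:
(A) d/dt[x + y] = y + (-x) = y - x, not identically 0
(B) d/dt[x^2 + y^2] = 2x*dx/dt + 2y*dy/dt = 2x*y + 2y*(-x) = 0
(C) d/dt[x - y] = y - (-x) = x + y, not identically 0
(D) d/dt[x*y] = (dx/dt)y + x(dy/dt) = y^2 - x^2, not identically 0

Only (B) has zero time-derivative. So x^2 + y^2 (the squared radius; trajectories are circles) is the conserved quantity.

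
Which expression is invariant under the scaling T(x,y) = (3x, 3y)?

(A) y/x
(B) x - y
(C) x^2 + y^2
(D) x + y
A

Under the uniform scaling T(x,y) = (3x, 3y):
Substitute the transformed coordinates into each option and compare with the original:
(A) y/x  ->  (3y)/(3x) = y/x   [equals y/x: invariant]
(B) x - y  ->  (3x) - (3y) = 3x - 3y   [differs from x - y: not invariant]
(C) x^2 + y^2  ->  (3x)^2 + (3y)^2 = 9x^2 + 9y^2   [differs from x^2 + y^2: not invariant]
(D) x + y  ->  (3x) + (3y) = 3x + 3y   [differs from x + y: not invariant]

Only option (A), y/x, is unchanged by the transformation.
The common factor 3 cancels in a ratio of coordinates, while sums, products and sums of squares pick up factors of 3 or 9.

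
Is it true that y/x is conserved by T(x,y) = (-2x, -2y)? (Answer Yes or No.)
Yes

Substitute T(x,y) = (-2x, -2y) into the expression and compare with the original.

Original: y/x
After applying T: (-2y)/(-2x) = y/x

This is identical to the original y/x, so the expression is invariant.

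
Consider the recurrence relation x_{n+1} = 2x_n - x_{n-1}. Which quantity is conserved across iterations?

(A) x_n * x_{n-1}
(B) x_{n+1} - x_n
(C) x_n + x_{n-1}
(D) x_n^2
B

For the recurrence x_{n+1} = 2x_n - x_{n-1}:

If x_{n+1} = 2x_n - x_{n-1}, then:
x_{n+1} - x_n = x_n - x_{n-1}
The first difference is constant throughout the sequence.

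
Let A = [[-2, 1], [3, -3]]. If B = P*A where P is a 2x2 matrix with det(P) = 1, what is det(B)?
3

By the multiplicative property of determinants, det(B) = det(P*A) = det(P) * det(A) = det(A),
so the determinant is invariant under multiplication by any determinant-1 matrix; we just need det(A).

det(A) = (-2)(-3) - (1)(3) = 6 - 3 = 3

Therefore det(B) = 1 * 3 = 3.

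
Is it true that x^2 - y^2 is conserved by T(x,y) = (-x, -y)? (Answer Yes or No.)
Yes

Substitute T(x,y) = (-x, -y) into the expression and compare with the original.

Original: x^2 - y^2
After applying T: (-x)^2 - (-y)^2 = x^2 - y^2

This is identical to the original x^2 - y^2, so the expression is invariant.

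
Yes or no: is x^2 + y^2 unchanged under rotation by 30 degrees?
Yes

Applying rotation by 30 degrees: x' = x*cos(30 degrees) - y*sin(30 degrees) = sqrt(3)x/2 - y/2, y' = x*sin(30 degrees) + y*cos(30 degrees) = x/2 + sqrt(3)y/2

Substituting into x^2 + y^2:
(sqrt(3)x/2 - y/2)^2 + (x/2 + sqrt(3)y/2)^2
= x^2 + y^2

This equals the original expression x^2 + y^2, so it IS invariant.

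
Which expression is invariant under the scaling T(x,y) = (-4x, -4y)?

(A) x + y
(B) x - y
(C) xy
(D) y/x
D

Under the uniform scaling T(x,y) = (-4x, -4y):
Substitute the transformed coordinates into each option and compare with the original:
(A) x + y  ->  (-4x) + (-4y) = -4x - 4y   [differs from x + y: not invariant]
(B) x - y  ->  (-4x) - (-4y) = -4x + 4y   [differs from x - y: not invariant]
(C) xy  ->  (-4x)(-4y) = 16xy   [differs from xy: not invariant]
(D) y/x  ->  (-4y)/(-4x) = y/x   [equals y/x: invariant]

Only option (D), y/x, is unchanged by the transformation.
The common factor -4 cancels in a ratio of coordinates, while sums, products and sums of squares pick up factors of -4 or 16.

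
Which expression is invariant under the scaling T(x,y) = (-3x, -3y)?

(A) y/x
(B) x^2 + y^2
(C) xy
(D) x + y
A

Under the uniform scaling T(x,y) = (-3x, -3y):
Substitute the transformed coordinates into each option and compare with the original:
(A) y/x  ->  (-3y)/(-3x) = y/x   [equals y/x: invariant]
(B) x^2 + y^2  ->  (-3x)^2 + (-3y)^2 = 9x^2 + 9y^2   [differs from x^2 + y^2: not invariant]
(C) xy  ->  (-3x)(-3y) = 9xy   [differs from xy: not invariant]
(D) x + y  ->  (-3x) + (-3y) = -3x - 3y   [differs from x + y: not invariant]

Only option (A), y/x, is unchanged by the transformation.
The common factor -3 cancels in a ratio of coordinates, while sums, products and sums of squares pick up factors of -3 or 9.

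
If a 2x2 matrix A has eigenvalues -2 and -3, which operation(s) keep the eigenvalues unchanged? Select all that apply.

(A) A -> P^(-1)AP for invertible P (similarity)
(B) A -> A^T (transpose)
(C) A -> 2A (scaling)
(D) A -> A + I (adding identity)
A and B

Eigenvalues are preserved by:
1. Similarity transformations: A -> P^(-1)AP (same characteristic polynomial)
2. Transpose: A^T has the same eigenvalues as A

Eigenvalues are NOT preserved by:
- Adding identity: eigenvalues become -2+1, -3+1
- Scaling: eigenvalues become -4, -6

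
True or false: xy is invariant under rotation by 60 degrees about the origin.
False

Applying rotation by 60 degrees: x' = x*cos(60 degrees) - y*sin(60 degrees) = x/2 - sqrt(3)y/2, y' = x*sin(60 degrees) + y*cos(60 degrees) = sqrt(3)x/2 + y/2

Substituting into xy:
(x/2 - sqrt(3)y/2)(sqrt(3)x/2 + y/2)
= sqrt(3)x^2/4 - xy/2 - sqrt(3)y^2/4

This differs from the original expression xy, so it is NOT invariant.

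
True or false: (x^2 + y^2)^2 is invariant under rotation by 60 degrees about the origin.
True

Applying rotation by 60 degrees: x' = x*cos(60 degrees) - y*sin(60 degrees) = x/2 - sqrt(3)y/2, y' = x*sin(60 degrees) + y*cos(60 degrees) = sqrt(3)x/2 + y/2

Substituting into (x^2 + y^2)^2:
((x/2 - sqrt(3)y/2)^2 + (sqrt(3)x/2 + y/2)^2)^2
= x^4 + 2x^2y^2 + y^4 = (x^2 + y^2)^2

This equals the original expression (x^2 + y^2)^2, so it IS invariant.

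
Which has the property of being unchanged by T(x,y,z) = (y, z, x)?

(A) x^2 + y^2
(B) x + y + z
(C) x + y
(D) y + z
B

Apply T(x,y,z) = (y, z, x) to each option, i.e. replace (x, y, z) by the transformed coordinates.
Substitute the transformed coordinates into each option and compare with the original:
(A) x^2 + y^2  ->  (y)^2 + (z)^2 = y^2 + z^2   [differs from x^2 + y^2: not invariant]
(B) x + y + z  ->  (y) + (z) + (x) = x + y + z   [equals x + y + z: invariant]
(C) x + y  ->  (y) + (z) = y + z   [differs from x + y: not invariant]
(D) y + z  ->  (z) + (x) = x + z   [differs from y + z: not invariant]

Only option (B), x + y + z, is unchanged by the transformation.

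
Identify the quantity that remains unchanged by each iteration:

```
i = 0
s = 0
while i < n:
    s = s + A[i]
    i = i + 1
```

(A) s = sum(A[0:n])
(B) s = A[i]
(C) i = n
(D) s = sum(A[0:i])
D

A loop invariant must hold before the first iteration and be re-established by every execution of the body.

(D) s = sum(A[0:i]): Initially i = 0 and s = 0 = sum of the empty slice A[0:0]. If s = sum(A[0:i]) holds at the top of an iteration, the body sets s to sum(A[0:i]) + A[i] = sum(A[0:i+1]) and then i to i+1, so s = sum(A[0:i]) holds again. At exit i = n, giving s = sum(A[0:n]).

The other options fail:
(A) s = sum(A[0:n]): false before the loop (s = 0, not the full sum) -- it only becomes true at exit.
(B) s = A[i]: after the first iteration s = A[0] but i = 1, so s = A[i] compares s with the wrong element (and fails in general).
(C) i = n: false initially (i = 0); it is the exit condition, not an invariant.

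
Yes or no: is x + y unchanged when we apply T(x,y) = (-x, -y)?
No

Substitute T(x,y) = (-x, -y) into the expression and compare with the original.

Original: x + y
After applying T: (-x) + (-y) = -x - y

This differs from the original x + y (difference: -2x - 2y), so the expression is NOT invariant.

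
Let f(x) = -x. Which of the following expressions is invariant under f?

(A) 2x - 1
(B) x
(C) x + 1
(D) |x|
D

For f(x) = -x:
Applying f replaces x by -x. Since |-x| = |x|, the absolute value is unchanged by f, whereas x -> -x, 2x - 1 -> -2x - 1 and x + 1 -> -x + 1 all change.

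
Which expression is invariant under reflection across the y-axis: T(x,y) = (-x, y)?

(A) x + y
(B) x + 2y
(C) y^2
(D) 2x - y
C

The map is reflection across the y-axis: T(x,y) = (-x, y).
Substitute the transformed coordinates into each option and compare with the original:
(A) x + y  ->  (-x) + (y) = -x + y   [differs from x + y: not invariant]
(B) x + 2y  ->  (-x) + 2(y) = -x + 2y   [differs from x + 2y: not invariant]
(C) y^2  ->  (y)^2 = y^2   [equals y^2: invariant]
(D) 2x - y  ->  2(-x) - (y) = -2x - y   [differs from 2x - y: not invariant]

Only option (C), y^2, is unchanged by the transformation.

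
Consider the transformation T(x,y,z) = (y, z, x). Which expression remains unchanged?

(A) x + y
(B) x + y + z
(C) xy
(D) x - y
B

Apply T(x,y,z) = (y, z, x) to each option, i.e. replace (x, y, z) by the transformed coordinates.
Substitute the transformed coordinates into each option and compare with the original:
(A) x + y  ->  (y) + (z) = y + z   [differs from x + y: not invariant]
(B) x + y + z  ->  (y) + (z) + (x) = x + y + z   [equals x + y + z: invariant]
(C) xy  ->  (y)(z) = yz   [differs from xy: not invariant]
(D) x - y  ->  (y) - (z) = y - z   [differs from x - y: not invariant]

Only option (B), x + y + z, is unchanged by the transformation.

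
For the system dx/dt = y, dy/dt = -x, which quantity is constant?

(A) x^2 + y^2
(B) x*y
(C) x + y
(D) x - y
A

A first integral I satisfies dI/dt = 0 along every solution. Differentiate each option and use the equation of motion:
(A) d/dt[x^2 + y^2] = 2x*dx/dt + 2y*dy/dt = 2x*y + 2y*(-x) = 0
(B) d/dt[x*y] = (dx/dt)y + x(dy/dt) = y^2 - x^2, not identically 0
(C) d/dt[x + y] = y + (-x) = y - x, not identically 0
(D) d/dt[x - y] = y - (-x) = x + y, not identically 0

Only (A) has zero time-derivative. So x^2 + y^2 (the squared radius; trajectories are circles) is the conserved quantity.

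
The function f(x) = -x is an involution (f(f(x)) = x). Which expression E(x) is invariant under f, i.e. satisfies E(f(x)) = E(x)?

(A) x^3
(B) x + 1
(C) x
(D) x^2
D

Replace x by f(x) = -x in each option and simplify. As a quick numerical cross-check, also compare E(4) with E(f(4)) = E(-4).

(A) x^3  ->  (-x)^3 = -x^3; check: E(4) = 64 but E(-4) = -64.   [not invariant]
(B) x + 1  ->  (-x) + 1 = 1 - x; check: E(4) = 5 but E(-4) = -3.   [not invariant]
(C) x  ->  (-x) = -x; check: E(4) = 4 but E(-4) = -4.   [not invariant]
(D) x^2  ->  (-x)^2, which simplifies back to x^2; check: E(4) = 16, E(-4) = 16.   [invariant]

Only (D) is unchanged. E is symmetric under swapping x with f(x) = -x, which is exactly what an involution does.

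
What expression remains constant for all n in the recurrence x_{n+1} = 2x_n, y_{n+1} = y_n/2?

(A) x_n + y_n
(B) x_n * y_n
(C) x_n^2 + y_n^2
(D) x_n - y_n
B

For the recurrence x_{n+1} = 2x_n, y_{n+1} = y_n/2:

x_{n+1} * y_{n+1} = (2x_n) * (y_n/2) = x_n * y_n
The product is conserved.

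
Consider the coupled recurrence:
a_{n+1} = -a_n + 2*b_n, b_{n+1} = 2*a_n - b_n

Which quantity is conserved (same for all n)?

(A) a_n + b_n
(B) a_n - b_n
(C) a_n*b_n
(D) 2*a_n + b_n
A

Replace a_n by a_{n+1} = -a_n + 2*b_n and b_n by b_{n+1} = 2*a_n - b_n in each option and simplify:
(A) a_n + b_n  ->  (-a_n + 2*b_n) + (2*a_n - b_n) = a_n + b_n   [conserved]
(B) a_n - b_n  ->  (-a_n + 2*b_n) - (2*a_n - b_n) = -3*a_n + 3*b_n   [not conserved]
(C) a_n*b_n  ->  (-a_n + 2*b_n)*(2*a_n - b_n) = -2*a_n^2 + 5*a_n*b_n - 2*b_n^2   [not conserved]
(D) 2*a_n + b_n  ->  2*(-a_n + 2*b_n) + (2*a_n - b_n) = 3*b_n   [not conserved]

Only (A) a_n + b_n returns to itself after one step, so it is the conserved quantity.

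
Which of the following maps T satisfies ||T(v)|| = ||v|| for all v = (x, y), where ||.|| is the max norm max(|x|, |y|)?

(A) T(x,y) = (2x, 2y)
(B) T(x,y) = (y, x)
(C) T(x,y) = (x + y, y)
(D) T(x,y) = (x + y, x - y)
B

A transformation preserves a norm if ||T(v)|| = ||v|| for every v; a single vector where the norm changes rules an option out.

(A) T(x,y) = (2x, 2y): v = (1, 0) has norm max(|1|, |0|) = 1, but T(v) = (2, 0) has norm 2 -- not preserved.
(B) T(x,y) = (y, x): preserves the norm -- it only permutes the coordinates and/or flips signs, which leaves max(|x|, |y|) unchanged.
(C) T(x,y) = (x + y, y): v = (1, 1) has norm max(|1|, |1|) = 1, but T(v) = (2, 1) has norm 2 -- not preserved.
(D) T(x,y) = (x + y, x - y): v = (1, 1) has norm max(|1|, |1|) = 1, but T(v) = (2, 0) has norm 2 -- not preserved.

Therefore the answer is (B).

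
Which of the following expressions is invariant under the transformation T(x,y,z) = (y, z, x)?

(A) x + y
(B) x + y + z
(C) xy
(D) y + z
B

Apply T(x,y,z) = (y, z, x) to each option, i.e. replace (x, y, z) by the transformed coordinates.
Substitute the transformed coordinates into each option and compare with the original:
(A) x + y  ->  (y) + (z) = y + z   [differs from x + y: not invariant]
(B) x + y + z  ->  (y) + (z) + (x) = x + y + z   [equals x + y + z: invariant]
(C) xy  ->  (y)(z) = yz   [differs from xy: not invariant]
(D) y + z  ->  (z) + (x) = x + z   [differs from y + z: not invariant]

Only option (B), x + y + z, is unchanged by the transformation.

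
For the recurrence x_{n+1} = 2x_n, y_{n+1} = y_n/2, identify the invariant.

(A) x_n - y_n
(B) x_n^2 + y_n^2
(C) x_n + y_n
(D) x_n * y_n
D

For the recurrence x_{n+1} = 2x_n, y_{n+1} = y_n/2:

x_{n+1} * y_{n+1} = (2x_n) * (y_n/2) = x_n * y_n
The product is conserved.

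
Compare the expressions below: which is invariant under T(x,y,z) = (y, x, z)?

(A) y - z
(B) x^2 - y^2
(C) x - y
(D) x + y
D

Apply T(x,y,z) = (y, x, z) to each option, i.e. replace (x, y, z) by the transformed coordinates.
Substitute the transformed coordinates into each option and compare with the original:
(A) y - z  ->  (x) - (z) = x - z   [differs from y - z: not invariant]
(B) x^2 - y^2  ->  (y)^2 - (x)^2 = -x^2 + y^2   [differs from x^2 - y^2: not invariant]
(C) x - y  ->  (y) - (x) = -x + y   [differs from x - y: not invariant]
(D) x + y  ->  (y) + (x) = x + y   [equals x + y: invariant]

Only option (D), x + y, is unchanged by the transformation.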